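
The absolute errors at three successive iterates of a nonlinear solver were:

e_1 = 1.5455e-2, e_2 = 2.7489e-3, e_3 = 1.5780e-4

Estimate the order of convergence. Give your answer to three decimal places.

p ≈ ln(e_3/e_2) / ln(e_2/e_1)
  = ln(1.5780e-4/2.7489e-3) / ln(2.7489e-3/1.5455e-2)
  = ln(0.0574048) / ln(0.177865)
  = -2.857627 / -1.726730 ≈ 1.654936

1.655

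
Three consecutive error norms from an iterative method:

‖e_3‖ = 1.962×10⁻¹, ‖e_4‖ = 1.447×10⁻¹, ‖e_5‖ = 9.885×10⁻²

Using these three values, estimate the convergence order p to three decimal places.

1.252

p ≈ ln(‖e_5‖/‖e_4‖) / ln(‖e_4‖/‖e_3‖)
  = ln(9.885×10⁻²/1.447×10⁻¹) / ln(1.447×10⁻¹/1.962×10⁻¹)
  = ln(0.683138) / ln(0.737513)
  = -0.381058 / -0.304472 ≈ 1.251537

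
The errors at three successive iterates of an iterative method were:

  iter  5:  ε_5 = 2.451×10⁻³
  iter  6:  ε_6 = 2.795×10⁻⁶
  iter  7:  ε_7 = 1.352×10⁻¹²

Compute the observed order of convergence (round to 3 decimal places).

p ≈ ln(ε_7/ε_6) / ln(ε_6/ε_5)
  = ln(1.352×10⁻¹²/2.795×10⁻⁶) / ln(2.795×10⁻⁶/2.451×10⁻³)
  = ln(4.83721e-07) / ln(0.00114035)
  = -14.541758 / -6.776420 ≈ 2.145935

2.146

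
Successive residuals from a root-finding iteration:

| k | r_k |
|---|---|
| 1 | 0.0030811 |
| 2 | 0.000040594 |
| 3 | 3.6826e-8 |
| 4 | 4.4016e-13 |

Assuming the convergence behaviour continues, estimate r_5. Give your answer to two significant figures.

First estimate the order: p ≈ ln(r_4/r_3) / ln(r_3/r_2) = ln(4.4016e-13/3.6826e-8)/ln(3.6826e-8/0.000040594) = ln(1.19524e-05)/ln(0.000907178) ≈ 1.6180.
Then r_5 ≈ r_4·(r_4/r_3)^p = 4.4016e-13·(1.19524e-05)^1.6180 = 4.4016e-13·1.08473e-08 ≈ 4.775e-21.

4.8e-21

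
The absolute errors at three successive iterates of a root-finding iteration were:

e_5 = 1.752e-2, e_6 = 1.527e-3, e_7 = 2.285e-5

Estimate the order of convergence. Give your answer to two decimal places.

p ≈ ln(e_7/e_6) / ln(e_6/e_5)
  = ln(2.285e-5/1.527e-3) / ln(1.527e-3/1.752e-2)
  = ln(0.014964) / ln(0.0871575)
  = -4.20211 / -2.44004 ≈ 1.72215

1.72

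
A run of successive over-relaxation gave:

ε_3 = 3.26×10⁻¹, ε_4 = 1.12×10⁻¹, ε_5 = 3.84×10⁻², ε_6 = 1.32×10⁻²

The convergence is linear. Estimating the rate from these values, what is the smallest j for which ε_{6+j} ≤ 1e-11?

Rate ρ ≈ ε_6/ε_5 = 1.32×10⁻²/3.84×10⁻² = 0.3438.
After j more steps, ε_{6+j} ≈ 1.32×10⁻²·ρ^j; need ρ^j ≤ 1e-11/1.32×10⁻² = 7.57576e-10.
j ≥ ln(7.57576e-10)/ln(0.3438) = -21.0009/-1.06770 = 19.669.
So 20 more iterations are needed.

20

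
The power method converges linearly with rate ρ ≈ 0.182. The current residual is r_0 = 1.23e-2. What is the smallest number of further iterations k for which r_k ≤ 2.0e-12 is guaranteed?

14

After k steps, r_k ≈ 1.23e-2·0.182^k.
Need 0.182^k ≤ 2.0e-12/1.23e-2 = 1.62602e-10.
k ≥ ln(1.62602e-10)/ln(0.182) = -22.5397/-1.70375 = 13.229.
Smallest integer k = 14.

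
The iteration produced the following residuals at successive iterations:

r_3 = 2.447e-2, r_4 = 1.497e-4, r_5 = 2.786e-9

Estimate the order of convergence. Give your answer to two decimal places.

2.14

p ≈ ln(r_5/r_4) / ln(r_4/r_3)
  = ln(2.786e-9/1.497e-4) / ln(1.497e-4/2.447e-2)
  = ln(1.86106e-05) / ln(0.0061177)
  = -10.89178 / -5.09657 ≈ 2.13708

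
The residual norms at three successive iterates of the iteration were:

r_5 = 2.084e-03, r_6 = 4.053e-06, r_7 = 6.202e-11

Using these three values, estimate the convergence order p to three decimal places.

p ≈ ln(r_7/r_6) / ln(r_6/r_5)
  = ln(6.202e-11/4.053e-06) / ln(4.053e-06/2.084e-03)
  = ln(1.53022e-05) / ln(0.00194482)
  = -11.087514 / -6.242586 ≈ 1.776109

1.776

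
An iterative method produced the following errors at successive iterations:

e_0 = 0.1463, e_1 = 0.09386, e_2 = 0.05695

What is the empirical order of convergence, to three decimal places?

1.126

p ≈ ln(e_2/e_1) / ln(e_1/e_0)
  = ln(0.05695/0.09386) / ln(0.09386/0.1463)
  = ln(0.606755) / ln(0.641558)
  = -0.499630 / -0.443856 ≈ 1.125658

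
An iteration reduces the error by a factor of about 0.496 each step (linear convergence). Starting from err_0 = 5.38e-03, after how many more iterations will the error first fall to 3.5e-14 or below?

After k steps, err_k ≈ 5.38e-03·0.496^k.
Need 0.496^k ≤ 3.5e-14/5.38e-03 = 6.50558e-12.
k ≥ ln(6.50558e-12)/ln(0.496) = -25.7584/-0.70118 = 36.736.
Smallest integer k = 37.

37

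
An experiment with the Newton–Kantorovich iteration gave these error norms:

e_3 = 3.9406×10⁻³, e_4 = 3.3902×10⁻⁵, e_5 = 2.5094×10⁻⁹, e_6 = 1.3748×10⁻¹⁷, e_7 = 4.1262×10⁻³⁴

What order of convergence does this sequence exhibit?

Consecutive ratios: e_7/e_6 = 4.1262×10⁻³⁴/1.3748×10⁻¹⁷ = 3.00131e-17, e_6/e_5 = 1.3748×10⁻¹⁷/2.5094×10⁻⁹ = 5.4786e-09.
p ≈ ln(3.00131e-17)/ln(5.4786e-09) = -38.0449/-19.0224 ≈ 2.00.
So the convergence is quadratic (order 2).

2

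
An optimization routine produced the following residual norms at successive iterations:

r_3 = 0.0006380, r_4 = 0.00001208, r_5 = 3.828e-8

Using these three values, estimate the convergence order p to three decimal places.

1.451

p ≈ ln(r_5/r_4) / ln(r_4/r_3)
  = ln(3.828e-8/0.00001208) / ln(0.00001208/0.0006380)
  = ln(0.00316887) / ln(0.0189342)
  = -5.754380 / -3.966785 ≈ 1.450641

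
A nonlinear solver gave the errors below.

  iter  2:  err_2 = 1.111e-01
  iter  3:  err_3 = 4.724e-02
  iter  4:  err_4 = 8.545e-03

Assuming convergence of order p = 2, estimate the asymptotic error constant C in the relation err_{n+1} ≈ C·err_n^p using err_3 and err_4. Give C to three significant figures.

C ≈ err_4 / err_3^2
  = 8.545e-03 / (4.724e-02)^2
  = 8.545e-03 / 0.00223162 ≈ 3.8291

3.83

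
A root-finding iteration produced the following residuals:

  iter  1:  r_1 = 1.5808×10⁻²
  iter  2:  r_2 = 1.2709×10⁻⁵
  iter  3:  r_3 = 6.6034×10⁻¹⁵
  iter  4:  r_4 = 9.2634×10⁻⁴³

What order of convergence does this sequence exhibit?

Consecutive ratios: r_4/r_3 = 9.2634×10⁻⁴³/6.6034×10⁻¹⁵ = 1.40282e-28, r_3/r_2 = 6.6034×10⁻¹⁵/1.2709×10⁻⁵ = 5.19585e-10.
p ≈ ln(1.40282e-28)/ln(5.19585e-10) = -64.1339/-21.3780 ≈ 3.00.
So the convergence is cubic (order 3).

3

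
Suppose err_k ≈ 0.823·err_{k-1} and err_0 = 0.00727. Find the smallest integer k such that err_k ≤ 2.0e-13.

125

After k steps, err_k ≈ 0.00727·0.823^k.
Need 0.823^k ≤ 2.0e-13/0.00727 = 2.75103e-11.
k ≥ ln(2.75103e-11)/ln(0.823) = -24.3165/-0.19480 = 124.828.
Smallest integer k = 125.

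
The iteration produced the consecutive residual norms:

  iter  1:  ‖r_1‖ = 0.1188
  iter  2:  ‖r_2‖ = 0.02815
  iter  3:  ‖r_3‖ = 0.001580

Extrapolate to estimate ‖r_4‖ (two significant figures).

First estimate the order: p ≈ ln(‖r_3‖/‖r_2‖) / ln(‖r_2‖/‖r_1‖) = ln(0.001580/0.02815)/ln(0.02815/0.1188) = ln(0.0561279)/ln(0.236953) ≈ 2.0002.
Then ‖r_4‖ ≈ ‖r_3‖·(‖r_3‖/‖r_2‖)^p = 0.001580·(0.0561279)^2.0002 = 0.001580·0.00314853 ≈ 4.975e-06.

5.0e-6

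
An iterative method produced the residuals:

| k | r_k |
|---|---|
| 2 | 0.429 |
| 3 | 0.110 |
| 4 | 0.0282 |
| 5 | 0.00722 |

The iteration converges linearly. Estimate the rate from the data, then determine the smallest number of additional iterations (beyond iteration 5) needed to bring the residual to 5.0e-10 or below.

13

Rate ρ ≈ r_5/r_4 = 0.00722/0.0282 = 0.2560.
After j more steps, r_{5+j} ≈ 0.00722·ρ^j; need ρ^j ≤ 5.0e-10/0.00722 = 6.92521e-08.
j ≥ ln(6.92521e-08)/ln(0.2560) = -16.4855/-1.36258 = 12.099.
So 13 more iterations are needed.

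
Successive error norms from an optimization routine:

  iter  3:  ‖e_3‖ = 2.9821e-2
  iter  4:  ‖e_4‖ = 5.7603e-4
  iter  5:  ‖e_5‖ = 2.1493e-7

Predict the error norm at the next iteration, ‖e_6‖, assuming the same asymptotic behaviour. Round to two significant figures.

3.0e-14

First estimate the order: p ≈ ln(‖e_5‖/‖e_4‖) / ln(‖e_4‖/‖e_3‖) = ln(2.1493e-7/5.7603e-4)/ln(5.7603e-4/2.9821e-2) = ln(0.000373123)/ln(0.0193163) ≈ 2.0000.
Then ‖e_6‖ ≈ ‖e_5‖·(‖e_5‖/‖e_4‖)^p = 2.1493e-7·(0.000373123)^2.0000 = 2.1493e-7·1.39221e-07 ≈ 2.992e-14.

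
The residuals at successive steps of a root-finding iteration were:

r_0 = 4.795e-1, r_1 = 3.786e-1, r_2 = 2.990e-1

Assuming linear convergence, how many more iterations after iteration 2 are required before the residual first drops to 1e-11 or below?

103

Rate ρ ≈ r_2/r_1 = 2.990e-1/3.786e-1 = 0.7898.
After j more steps, r_{2+j} ≈ 2.990e-1·ρ^j; need ρ^j ≤ 1e-11/2.990e-1 = 3.34448e-11.
j ≥ ln(3.34448e-11)/ln(0.7898) = -24.1211/-0.23598 = 102.217.
So 103 more iterations are needed.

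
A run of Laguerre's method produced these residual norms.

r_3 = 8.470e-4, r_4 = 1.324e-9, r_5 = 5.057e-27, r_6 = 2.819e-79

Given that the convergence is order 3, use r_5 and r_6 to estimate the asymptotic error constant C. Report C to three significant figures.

2.18

C ≈ r_6 / r_5^3
  = 2.819e-79 / (5.057e-27)^3
  = 2.819e-79 / 1.29324e-79 ≈ 2.1798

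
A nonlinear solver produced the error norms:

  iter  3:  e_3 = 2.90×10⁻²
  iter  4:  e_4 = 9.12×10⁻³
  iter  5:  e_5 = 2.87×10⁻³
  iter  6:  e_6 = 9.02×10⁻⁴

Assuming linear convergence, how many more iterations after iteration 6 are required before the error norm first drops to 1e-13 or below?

Rate ρ ≈ e_6/e_5 = 9.02×10⁻⁴/2.87×10⁻³ = 0.3143.
After j more steps, e_{6+j} ≈ 9.02×10⁻⁴·ρ^j; need ρ^j ≤ 1e-13/9.02×10⁻⁴ = 1.10865e-10.
j ≥ ln(1.10865e-10)/ln(0.3143) = -22.9227/-1.15741 = 19.805.
So 20 more iterations are needed.

20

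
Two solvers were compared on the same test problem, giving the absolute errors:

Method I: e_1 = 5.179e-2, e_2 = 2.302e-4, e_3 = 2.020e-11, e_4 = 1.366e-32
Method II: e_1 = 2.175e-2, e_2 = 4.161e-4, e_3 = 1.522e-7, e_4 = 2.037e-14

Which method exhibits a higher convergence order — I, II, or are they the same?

I

Method I: p ≈ ln(1.366e-32/2.020e-11)/ln(2.020e-11/2.302e-4) ≈ 3.00.
Method II: p ≈ ln(2.037e-14/1.522e-7)/ln(1.522e-7/4.161e-4) ≈ 2.00.
Method I has the higher order (≈3.0 vs ≈2.0).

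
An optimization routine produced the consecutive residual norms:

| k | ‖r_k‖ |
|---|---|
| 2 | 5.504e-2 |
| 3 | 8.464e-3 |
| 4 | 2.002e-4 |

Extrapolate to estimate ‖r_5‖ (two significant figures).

First estimate the order: p ≈ ln(‖r_4‖/‖r_3‖) / ln(‖r_3‖/‖r_2‖) = ln(2.002e-4/8.464e-3)/ln(8.464e-3/5.504e-2) = ln(0.0236531)/ln(0.153779) ≈ 1.9999.
Then ‖r_5‖ ≈ ‖r_4‖·(‖r_4‖/‖r_3‖)^p = 2.002e-4·(0.0236531)^1.9999 = 2.002e-4·0.000559679 ≈ 1.12e-07.

1.1e-7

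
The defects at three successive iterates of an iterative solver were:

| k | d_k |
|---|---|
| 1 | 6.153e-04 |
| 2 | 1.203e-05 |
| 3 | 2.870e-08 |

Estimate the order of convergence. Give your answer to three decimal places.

p ≈ ln(d_3/d_2) / ln(d_2/d_1)
  = ln(2.870e-08/1.203e-05) / ln(1.203e-05/6.153e-04)
  = ln(0.0023857) / ln(0.0195514)
  = -6.038263 / -3.934708 ≈ 1.534615

1.535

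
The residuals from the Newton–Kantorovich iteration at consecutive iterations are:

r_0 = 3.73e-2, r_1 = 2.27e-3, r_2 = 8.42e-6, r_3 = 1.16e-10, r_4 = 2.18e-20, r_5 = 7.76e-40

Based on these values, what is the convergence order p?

2

Consecutive ratios: r_5/r_4 = 7.76e-40/2.18e-20 = 3.55963e-20, r_4/r_3 = 2.18e-20/1.16e-10 = 1.87931e-10.
p ≈ ln(3.55963e-20)/ln(1.87931e-10) = -44.7820/-22.3949 ≈ 2.00.
So the convergence is quadratic (order 2).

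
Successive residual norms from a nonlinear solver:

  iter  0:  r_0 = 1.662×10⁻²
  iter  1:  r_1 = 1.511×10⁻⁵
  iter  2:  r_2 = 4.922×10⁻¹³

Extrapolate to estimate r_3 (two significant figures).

1.8e-31

First estimate the order: p ≈ ln(r_2/r_1) / ln(r_1/r_0) = ln(4.922×10⁻¹³/1.511×10⁻⁵)/ln(1.511×10⁻⁵/1.662×10⁻²) = ln(3.25745e-08)/ln(0.000909146) ≈ 2.4618.
Then r_3 ≈ r_2·(r_2/r_1)^p = 4.922×10⁻¹³·(3.25745e-08)^2.4618 = 4.922×10⁻¹³·3.70001e-19 ≈ 1.821e-31.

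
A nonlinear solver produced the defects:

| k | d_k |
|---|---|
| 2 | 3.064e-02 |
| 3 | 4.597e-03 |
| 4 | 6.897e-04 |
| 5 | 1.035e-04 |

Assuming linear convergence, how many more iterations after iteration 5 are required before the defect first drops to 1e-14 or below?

Rate ρ ≈ d_5/d_4 = 1.035e-04/6.897e-04 = 0.1501.
After j more steps, d_{5+j} ≈ 1.035e-04·ρ^j; need ρ^j ≤ 1e-14/1.035e-04 = 9.66184e-11.
j ≥ ln(9.66184e-11)/ln(0.1501) = -23.0603/-1.89645 = 12.160.
So 13 more iterations are needed.

13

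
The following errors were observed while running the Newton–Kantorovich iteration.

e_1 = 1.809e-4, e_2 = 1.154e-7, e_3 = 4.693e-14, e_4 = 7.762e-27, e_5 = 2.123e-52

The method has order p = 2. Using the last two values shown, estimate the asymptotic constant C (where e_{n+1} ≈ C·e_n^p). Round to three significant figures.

3.52

C ≈ e_5 / e_4^2
  = 2.123e-52 / (7.762e-27)^2
  = 2.123e-52 / 6.02486e-53 ≈ 3.5237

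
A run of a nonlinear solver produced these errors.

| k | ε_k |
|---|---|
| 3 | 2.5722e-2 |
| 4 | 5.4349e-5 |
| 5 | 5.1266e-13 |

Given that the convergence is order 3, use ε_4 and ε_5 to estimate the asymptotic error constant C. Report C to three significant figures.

3.19

C ≈ ε_5 / ε_4^3
  = 5.1266e-13 / (5.4349e-5)^3
  = 5.1266e-13 / 1.60537e-13 ≈ 3.1934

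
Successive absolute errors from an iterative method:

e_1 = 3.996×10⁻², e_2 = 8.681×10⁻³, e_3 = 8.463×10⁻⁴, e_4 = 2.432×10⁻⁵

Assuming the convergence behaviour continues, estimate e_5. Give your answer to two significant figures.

1.1e-7

First estimate the order: p ≈ ln(e_4/e_3) / ln(e_3/e_2) = ln(2.432×10⁻⁵/8.463×10⁻⁴)/ln(8.463×10⁻⁴/8.681×10⁻³) = ln(0.0287369)/ln(0.0974888) ≈ 1.5247.
Then e_5 ≈ e_4·(e_4/e_3)^p = 2.432×10⁻⁵·(0.0287369)^1.5247 = 2.432×10⁻⁵·0.00446255 ≈ 1.085e-07.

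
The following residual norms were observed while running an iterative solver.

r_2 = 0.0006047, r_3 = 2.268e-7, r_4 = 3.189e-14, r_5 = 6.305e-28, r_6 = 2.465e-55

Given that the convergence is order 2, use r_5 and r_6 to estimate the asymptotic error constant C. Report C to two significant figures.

C ≈ r_6 / r_5^2
  = 2.465e-55 / (6.305e-28)^2
  = 2.465e-55 / 3.9753e-55 ≈ 0.62008

0.62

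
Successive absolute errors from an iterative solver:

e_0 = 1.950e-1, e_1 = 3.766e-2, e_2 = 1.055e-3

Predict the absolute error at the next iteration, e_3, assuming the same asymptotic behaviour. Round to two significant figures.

First estimate the order: p ≈ ln(e_2/e_1) / ln(e_1/e_0) = ln(1.055e-3/3.766e-2)/ln(3.766e-2/1.950e-1) = ln(0.0280138)/ln(0.193128) ≈ 2.1741.
Then e_3 ≈ e_2·(e_2/e_1)^p = 1.055e-3·(0.0280138)^2.1741 = 1.055e-3·0.000421145 ≈ 4.443e-07.

4.4e-7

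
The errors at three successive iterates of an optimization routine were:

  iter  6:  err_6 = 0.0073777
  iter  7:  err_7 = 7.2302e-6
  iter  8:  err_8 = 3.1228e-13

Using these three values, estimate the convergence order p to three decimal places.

2.448

p ≈ ln(err_8/err_7) / ln(err_7/err_6)
  = ln(3.1228e-13/7.2302e-6) / ln(7.2302e-6/0.0073777)
  = ln(4.31911e-08) / ln(0.000980007)
  = -16.957631 / -6.927951 ≈ 2.447712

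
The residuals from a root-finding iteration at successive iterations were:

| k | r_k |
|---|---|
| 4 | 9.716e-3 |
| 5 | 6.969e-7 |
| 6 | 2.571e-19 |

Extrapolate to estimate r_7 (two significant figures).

First estimate the order: p ≈ ln(r_6/r_5) / ln(r_5/r_4) = ln(2.571e-19/6.969e-7)/ln(6.969e-7/9.716e-3) = ln(3.6892e-13)/ln(7.1727e-05) ≈ 3.0000.
Then r_7 ≈ r_6·(r_6/r_5)^p = 2.571e-19·(3.6892e-13)^3.0000 = 2.571e-19·5.02107e-38 ≈ 1.291e-56.

1.3e-56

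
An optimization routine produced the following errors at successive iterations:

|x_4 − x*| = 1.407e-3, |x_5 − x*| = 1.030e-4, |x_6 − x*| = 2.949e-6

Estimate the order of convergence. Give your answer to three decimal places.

p ≈ ln(|x_6 − x*|/|x_5 − x*|) / ln(|x_5 − x*|/|x_4 − x*|)
  = ln(2.949e-6/1.030e-4) / ln(1.030e-4/1.407e-3)
  = ln(0.0286311) / ln(0.0732054)
  = -3.553262 / -2.614486 ≈ 1.359067

1.359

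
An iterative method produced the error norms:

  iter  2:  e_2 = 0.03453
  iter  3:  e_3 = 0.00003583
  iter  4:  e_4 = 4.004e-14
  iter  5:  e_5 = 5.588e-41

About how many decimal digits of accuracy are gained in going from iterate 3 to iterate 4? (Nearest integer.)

9

Digits gained ≈ log₁₀(e_3/e_4) = log₁₀(0.00003583/4.004e-14) = log₁₀(8.94855e+08) ≈ 8.952.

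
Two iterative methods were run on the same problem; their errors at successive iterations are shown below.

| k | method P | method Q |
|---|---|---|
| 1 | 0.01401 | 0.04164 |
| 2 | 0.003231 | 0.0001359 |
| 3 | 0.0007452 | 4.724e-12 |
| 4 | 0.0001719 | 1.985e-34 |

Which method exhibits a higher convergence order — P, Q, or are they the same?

Q

Method P: p ≈ ln(0.0001719/0.0007452)/ln(0.0007452/0.003231) ≈ 1.00.
Method Q: p ≈ ln(1.985e-34/4.724e-12)/ln(4.724e-12/0.0001359) ≈ 3.00.
Method Q has the higher order (≈3.0 vs ≈1.0).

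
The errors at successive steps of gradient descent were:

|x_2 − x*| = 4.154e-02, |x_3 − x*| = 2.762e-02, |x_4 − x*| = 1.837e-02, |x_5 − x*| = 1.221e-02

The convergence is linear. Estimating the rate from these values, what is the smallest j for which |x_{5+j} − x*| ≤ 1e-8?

Rate ρ ≈ |x_5 − x*|/|x_4 − x*| = 1.221e-02/1.837e-02 = 0.6647.
After j more steps, |x_{5+j} − x*| ≈ 1.221e-02·ρ^j; need ρ^j ≤ 1e-8/1.221e-02 = 8.19001e-07.
j ≥ ln(8.19001e-07)/ln(0.6647) = -14.0152/-0.40842 = 34.316.
So 35 more iterations are needed.

35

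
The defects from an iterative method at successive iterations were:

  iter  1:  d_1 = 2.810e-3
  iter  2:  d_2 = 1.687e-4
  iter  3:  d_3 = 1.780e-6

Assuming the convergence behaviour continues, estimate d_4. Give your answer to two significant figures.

1.1e-9

First estimate the order: p ≈ ln(d_3/d_2) / ln(d_2/d_1) = ln(1.780e-6/1.687e-4)/ln(1.687e-4/2.810e-3) = ln(0.0105513)/ln(0.0600356) ≈ 1.6181.
Then d_4 ≈ d_3·(d_3/d_2)^p = 1.780e-6·(0.0105513)^1.6181 = 1.780e-6·0.000633157 ≈ 1.127e-09.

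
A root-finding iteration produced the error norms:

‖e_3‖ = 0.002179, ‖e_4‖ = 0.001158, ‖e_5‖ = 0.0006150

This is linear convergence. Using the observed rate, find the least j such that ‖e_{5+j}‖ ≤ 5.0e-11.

Rate ρ ≈ ‖e_5‖/‖e_4‖ = 0.0006150/0.001158 = 0.5311.
After j more steps, ‖e_{5+j}‖ ≈ 0.0006150·ρ^j; need ρ^j ≤ 5.0e-11/0.0006150 = 8.13008e-08.
j ≥ ln(8.13008e-08)/ln(0.5311) = -16.3251/-0.63280 = 25.798.
So 26 more iterations are needed.

26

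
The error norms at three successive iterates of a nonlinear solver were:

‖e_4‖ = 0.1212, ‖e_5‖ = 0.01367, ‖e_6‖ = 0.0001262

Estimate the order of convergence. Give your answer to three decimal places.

2.147

p ≈ ln(‖e_6‖/‖e_5‖) / ln(‖e_5‖/‖e_4‖)
  = ln(0.0001262/0.01367) / ln(0.01367/0.1212)
  = ln(0.00923189) / ln(0.112789)
  = -4.685091 / -2.182236 ≈ 2.146922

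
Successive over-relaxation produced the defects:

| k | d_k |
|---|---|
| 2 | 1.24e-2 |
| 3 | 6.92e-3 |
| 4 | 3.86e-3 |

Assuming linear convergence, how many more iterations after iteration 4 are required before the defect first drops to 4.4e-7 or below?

16

Rate ρ ≈ d_4/d_3 = 3.86e-3/6.92e-3 = 0.5578.
After j more steps, d_{4+j} ≈ 3.86e-3·ρ^j; need ρ^j ≤ 4.4e-7/3.86e-3 = 0.00011399.
j ≥ ln(0.00011399)/ln(0.5578) = -9.0794/-0.58375 = 15.554.
So 16 more iterations are needed.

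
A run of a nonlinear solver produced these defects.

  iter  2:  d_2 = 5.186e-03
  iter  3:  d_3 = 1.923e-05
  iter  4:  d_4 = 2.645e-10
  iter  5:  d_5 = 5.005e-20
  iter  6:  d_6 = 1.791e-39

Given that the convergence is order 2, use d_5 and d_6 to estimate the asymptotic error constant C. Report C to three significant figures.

C ≈ d_6 / d_5^2
  = 1.791e-39 / (5.005e-20)^2
  = 1.791e-39 / 2.505e-39 ≈ 0.71497

0.715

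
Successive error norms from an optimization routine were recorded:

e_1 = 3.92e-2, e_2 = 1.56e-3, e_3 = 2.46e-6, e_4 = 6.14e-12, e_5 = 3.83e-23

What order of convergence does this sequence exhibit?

Consecutive ratios: e_5/e_4 = 3.83e-23/6.14e-12 = 6.23779e-12, e_4/e_3 = 6.14e-12/2.46e-6 = 2.49593e-06.
p ≈ ln(6.23779e-12)/ln(2.49593e-06) = -25.8004/-12.9008 ≈ 2.00.
So the convergence is quadratic (order 2).

2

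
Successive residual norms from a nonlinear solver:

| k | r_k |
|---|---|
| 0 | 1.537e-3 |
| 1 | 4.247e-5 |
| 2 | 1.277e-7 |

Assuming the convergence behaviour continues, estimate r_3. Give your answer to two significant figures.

1.1e-11

First estimate the order: p ≈ ln(r_2/r_1) / ln(r_1/r_0) = ln(1.277e-7/4.247e-5)/ln(4.247e-5/1.537e-3) = ln(0.00300683)/ln(0.0276318) ≈ 1.6181.
Then r_3 ≈ r_2·(r_2/r_1)^p = 1.277e-7·(0.00300683)^1.6181 = 1.277e-7·8.30478e-05 ≈ 1.061e-11.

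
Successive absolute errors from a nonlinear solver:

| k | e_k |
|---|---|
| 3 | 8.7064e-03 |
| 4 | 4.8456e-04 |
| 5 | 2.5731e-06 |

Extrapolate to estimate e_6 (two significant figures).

First estimate the order: p ≈ ln(e_5/e_4) / ln(e_4/e_3) = ln(2.5731e-06/4.8456e-04)/ln(4.8456e-04/8.7064e-03) = ln(0.00531018)/ln(0.0556556) ≈ 1.8134.
Then e_6 ≈ e_5·(e_5/e_4)^p = 2.5731e-06·(0.00531018)^1.8134 = 2.5731e-06·7.49399e-05 ≈ 1.928e-10.

1.9e-10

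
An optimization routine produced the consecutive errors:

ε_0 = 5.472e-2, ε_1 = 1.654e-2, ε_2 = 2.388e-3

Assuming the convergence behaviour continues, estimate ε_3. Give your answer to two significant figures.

1.0e-4

First estimate the order: p ≈ ln(ε_2/ε_1) / ln(ε_1/ε_0) = ln(2.388e-3/1.654e-2)/ln(1.654e-2/5.472e-2) = ln(0.144377)/ln(0.302266) ≈ 1.6176.
Then ε_3 ≈ ε_2·(ε_2/ε_1)^p = 2.388e-3·(0.144377)^1.6176 = 2.388e-3·0.0436922 ≈ 0.0001043.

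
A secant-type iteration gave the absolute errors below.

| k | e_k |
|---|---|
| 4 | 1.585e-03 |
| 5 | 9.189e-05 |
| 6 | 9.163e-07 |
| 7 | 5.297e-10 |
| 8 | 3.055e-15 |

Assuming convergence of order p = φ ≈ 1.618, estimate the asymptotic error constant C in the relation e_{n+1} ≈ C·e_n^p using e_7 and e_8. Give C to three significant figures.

3.12

C ≈ e_8 / e_7^1.618
  = 3.055e-15 / (5.297e-10)^1.618
  = 3.055e-15 / 9.80574e-16 ≈ 3.1155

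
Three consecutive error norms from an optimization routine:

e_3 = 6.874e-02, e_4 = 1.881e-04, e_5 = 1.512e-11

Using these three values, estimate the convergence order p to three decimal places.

p ≈ ln(e_5/e_4) / ln(e_4/e_3)
  = ln(1.512e-11/1.881e-04) / ln(1.881e-04/6.874e-02)
  = ln(8.03828e-08) / ln(0.0027364)
  = -16.336466 / -5.901112 ≈ 2.768371

2.768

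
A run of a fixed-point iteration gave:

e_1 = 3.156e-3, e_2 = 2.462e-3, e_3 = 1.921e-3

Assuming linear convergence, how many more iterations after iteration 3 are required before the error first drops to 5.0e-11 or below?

71

Rate ρ ≈ e_3/e_2 = 1.921e-3/2.462e-3 = 0.7803.
After j more steps, e_{3+j} ≈ 1.921e-3·ρ^j; need ρ^j ≤ 5.0e-11/1.921e-3 = 2.60281e-08.
j ≥ ln(2.60281e-08)/ln(0.7803) = -17.4641/-0.24808 = 70.397.
So 71 more iterations are needed.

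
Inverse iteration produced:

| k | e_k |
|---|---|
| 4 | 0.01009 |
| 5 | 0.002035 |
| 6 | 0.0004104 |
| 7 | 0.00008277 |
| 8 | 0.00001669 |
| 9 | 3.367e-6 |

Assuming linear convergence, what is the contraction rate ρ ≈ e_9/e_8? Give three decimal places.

ρ ≈ e_9/e_8 = 3.367e-6/0.00001669 = 0.20174

0.202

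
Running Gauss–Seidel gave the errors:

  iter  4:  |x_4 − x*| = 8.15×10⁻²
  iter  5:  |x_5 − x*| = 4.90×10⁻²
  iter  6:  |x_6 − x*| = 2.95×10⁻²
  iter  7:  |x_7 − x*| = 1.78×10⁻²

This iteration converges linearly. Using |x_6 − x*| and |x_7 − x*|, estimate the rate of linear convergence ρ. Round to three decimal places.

0.603

ρ ≈ |x_7 − x*|/|x_6 − x*| = 1.78×10⁻²/2.95×10⁻² = 0.60339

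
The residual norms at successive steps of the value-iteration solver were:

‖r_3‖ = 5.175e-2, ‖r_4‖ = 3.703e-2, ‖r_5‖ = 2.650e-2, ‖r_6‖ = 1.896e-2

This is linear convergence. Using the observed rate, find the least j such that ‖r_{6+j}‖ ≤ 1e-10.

57

Rate ρ ≈ ‖r_6‖/‖r_5‖ = 1.896e-2/2.650e-2 = 0.7155.
After j more steps, ‖r_{6+j}‖ ≈ 1.896e-2·ρ^j; need ρ^j ≤ 1e-10/1.896e-2 = 5.27426e-09.
j ≥ ln(5.27426e-09)/ln(0.7155) = -19.0604/-0.33477 = 56.936.
So 57 more iterations are needed.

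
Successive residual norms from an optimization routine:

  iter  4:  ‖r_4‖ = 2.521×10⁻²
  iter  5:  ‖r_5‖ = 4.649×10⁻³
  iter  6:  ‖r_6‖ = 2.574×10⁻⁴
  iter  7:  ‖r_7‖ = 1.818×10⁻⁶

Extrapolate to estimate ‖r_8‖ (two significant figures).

3.8e-10

First estimate the order: p ≈ ln(‖r_7‖/‖r_6‖) / ln(‖r_6‖/‖r_5‖) = ln(1.818×10⁻⁶/2.574×10⁻⁴)/ln(2.574×10⁻⁴/4.649×10⁻³) = ln(0.00706294)/ln(0.0553667) ≈ 1.7116.
Then ‖r_8‖ ≈ ‖r_7‖·(‖r_7‖/‖r_6‖)^p = 1.818×10⁻⁶·(0.00706294)^1.7116 = 1.818×10⁻⁶·0.000208125 ≈ 3.784e-10.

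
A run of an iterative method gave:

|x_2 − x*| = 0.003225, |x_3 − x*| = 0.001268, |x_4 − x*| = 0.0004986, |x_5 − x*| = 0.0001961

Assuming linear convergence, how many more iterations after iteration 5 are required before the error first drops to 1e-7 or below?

Rate ρ ≈ |x_5 − x*|/|x_4 − x*| = 0.0001961/0.0004986 = 0.3933.
After j more steps, |x_{5+j} − x*| ≈ 0.0001961·ρ^j; need ρ^j ≤ 1e-7/0.0001961 = 0.000509944.
j ≥ ln(0.000509944)/ln(0.3933) = -7.5812/-0.93318 = 8.124.
So 9 more iterations are needed.

9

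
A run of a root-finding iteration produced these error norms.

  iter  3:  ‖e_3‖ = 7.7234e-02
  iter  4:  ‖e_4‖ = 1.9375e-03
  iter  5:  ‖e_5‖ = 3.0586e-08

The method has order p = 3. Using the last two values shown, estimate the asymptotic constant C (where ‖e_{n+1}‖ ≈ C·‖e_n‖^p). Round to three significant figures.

C ≈ ‖e_5‖ / ‖e_4‖^3
  = 3.0586e-08 / (1.9375e-03)^3
  = 3.0586e-08 / 7.27319e-09 ≈ 4.2053

4.21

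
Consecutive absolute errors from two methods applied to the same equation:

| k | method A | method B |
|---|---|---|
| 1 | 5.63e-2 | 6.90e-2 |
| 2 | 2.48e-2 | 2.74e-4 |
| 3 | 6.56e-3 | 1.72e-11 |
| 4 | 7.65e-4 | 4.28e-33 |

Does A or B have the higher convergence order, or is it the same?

B

Method A: p ≈ ln(7.65e-4/6.56e-3)/ln(6.56e-3/2.48e-2) ≈ 1.62.
Method B: p ≈ ln(4.28e-33/1.72e-11)/ln(1.72e-11/2.74e-4) ≈ 3.00.
Method B has the higher order (≈3.0 vs ≈1.6).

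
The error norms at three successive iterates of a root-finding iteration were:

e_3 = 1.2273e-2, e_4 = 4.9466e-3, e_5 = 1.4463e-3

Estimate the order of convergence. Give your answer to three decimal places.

1.353

p ≈ ln(e_5/e_4) / ln(e_4/e_3)
  = ln(1.4463e-3/4.9466e-3) / ln(4.9466e-3/1.2273e-2)
  = ln(0.292383) / ln(0.403047)
  = -1.229691 / -0.908702 ≈ 1.353239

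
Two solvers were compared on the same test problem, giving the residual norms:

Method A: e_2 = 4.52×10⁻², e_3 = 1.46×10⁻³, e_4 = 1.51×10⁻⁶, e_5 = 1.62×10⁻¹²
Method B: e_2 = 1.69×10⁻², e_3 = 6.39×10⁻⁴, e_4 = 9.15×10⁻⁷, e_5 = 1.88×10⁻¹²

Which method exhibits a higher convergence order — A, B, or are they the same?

same

Method A: p ≈ ln(1.62×10⁻¹²/1.51×10⁻⁶)/ln(1.51×10⁻⁶/1.46×10⁻³) ≈ 2.00.
Method B: p ≈ ln(1.88×10⁻¹²/9.15×10⁻⁷)/ln(9.15×10⁻⁷/6.39×10⁻⁴) ≈ 2.00.
Both orders ≈ 2.0 — effectively the same.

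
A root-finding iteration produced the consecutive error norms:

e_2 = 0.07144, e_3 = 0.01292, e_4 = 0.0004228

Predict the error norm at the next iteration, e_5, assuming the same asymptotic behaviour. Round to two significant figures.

4.5e-7

First estimate the order: p ≈ ln(e_4/e_3) / ln(e_3/e_2) = ln(0.0004228/0.01292)/ln(0.01292/0.07144) = ln(0.0327245)/ln(0.180851) ≈ 1.9997.
Then e_5 ≈ e_4·(e_4/e_3)^p = 0.0004228·(0.0327245)^1.9997 = 0.0004228·0.00107199 ≈ 4.532e-07.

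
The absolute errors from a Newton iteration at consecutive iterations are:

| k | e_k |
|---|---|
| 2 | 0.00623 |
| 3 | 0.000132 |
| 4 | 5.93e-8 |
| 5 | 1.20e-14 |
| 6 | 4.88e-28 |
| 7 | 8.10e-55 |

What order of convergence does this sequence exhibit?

Consecutive ratios: e_7/e_6 = 8.10e-55/4.88e-28 = 1.65984e-27, e_6/e_5 = 4.88e-28/1.20e-14 = 4.06667e-14.
p ≈ ln(1.65984e-27)/ln(4.06667e-14) = -61.6631/-30.8334 ≈ 2.00.
So the convergence is quadratic (order 2).

2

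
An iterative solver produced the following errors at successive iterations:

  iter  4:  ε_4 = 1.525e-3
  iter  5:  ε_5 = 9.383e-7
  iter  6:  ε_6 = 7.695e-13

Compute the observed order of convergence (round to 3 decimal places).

p ≈ ln(ε_6/ε_5) / ln(ε_5/ε_4)
  = ln(7.695e-13/9.383e-7) / ln(9.383e-7/1.525e-3)
  = ln(8.201e-07) / ln(0.000615279)
  = -14.013840 / -7.393435 ≈ 1.895444

1.895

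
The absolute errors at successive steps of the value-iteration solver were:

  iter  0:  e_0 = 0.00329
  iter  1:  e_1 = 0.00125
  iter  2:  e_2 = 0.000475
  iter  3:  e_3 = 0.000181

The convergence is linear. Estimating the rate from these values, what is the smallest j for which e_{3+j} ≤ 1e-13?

Rate ρ ≈ e_3/e_2 = 0.000181/0.000475 = 0.3811.
After j more steps, e_{3+j} ≈ 0.000181·ρ^j; need ρ^j ≤ 1e-13/0.000181 = 5.52486e-10.
j ≥ ln(5.52486e-10)/ln(0.3811) = -21.3166/-0.96469 = 22.097.
So 23 more iterations are needed.

23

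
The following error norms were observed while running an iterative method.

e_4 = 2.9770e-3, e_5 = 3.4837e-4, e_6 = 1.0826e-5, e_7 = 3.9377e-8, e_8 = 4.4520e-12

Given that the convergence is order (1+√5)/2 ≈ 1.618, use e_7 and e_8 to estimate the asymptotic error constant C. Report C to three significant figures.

C ≈ e_8 / e_7^1.618
  = 4.4520e-12 / (3.9377e-8)^1.618
  = 4.4520e-12 / 1.04497e-12 ≈ 4.2604

4.26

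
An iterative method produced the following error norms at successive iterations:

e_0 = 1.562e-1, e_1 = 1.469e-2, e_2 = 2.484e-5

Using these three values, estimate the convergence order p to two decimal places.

p ≈ ln(e_2/e_1) / ln(e_1/e_0)
  = ln(2.484e-5/1.469e-2) / ln(1.469e-2/1.562e-1)
  = ln(0.00169095) / ln(0.0940461)
  = -6.38246 / -2.36397 ≈ 2.69989

2.70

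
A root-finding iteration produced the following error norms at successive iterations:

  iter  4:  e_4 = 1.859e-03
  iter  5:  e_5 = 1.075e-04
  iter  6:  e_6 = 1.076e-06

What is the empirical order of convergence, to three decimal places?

p ≈ ln(e_6/e_5) / ln(e_5/e_4)
  = ln(1.076e-06/1.075e-04) / ln(1.075e-04/1.859e-03)
  = ln(0.0100093) / ln(0.0578268)
  = -4.604241 / -2.850303 ≈ 1.615351

1.615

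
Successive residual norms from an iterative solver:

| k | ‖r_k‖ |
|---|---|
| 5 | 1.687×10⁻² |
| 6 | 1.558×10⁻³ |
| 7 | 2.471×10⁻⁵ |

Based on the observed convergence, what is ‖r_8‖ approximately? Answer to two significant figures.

First estimate the order: p ≈ ln(‖r_7‖/‖r_6‖) / ln(‖r_6‖/‖r_5‖) = ln(2.471×10⁻⁵/1.558×10⁻³)/ln(1.558×10⁻³/1.687×10⁻²) = ln(0.0158601)/ln(0.0923533) ≈ 1.7396.
Then ‖r_8‖ ≈ ‖r_7‖·(‖r_7‖/‖r_6‖)^p = 2.471×10⁻⁵·(0.0158601)^1.7396 = 2.471×10⁻⁵·0.000740035 ≈ 1.829e-08.

1.8e-8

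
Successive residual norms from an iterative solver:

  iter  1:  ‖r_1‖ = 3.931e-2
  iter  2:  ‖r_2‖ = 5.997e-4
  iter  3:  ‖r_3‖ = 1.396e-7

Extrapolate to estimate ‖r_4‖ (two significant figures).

7.6e-15

First estimate the order: p ≈ ln(‖r_3‖/‖r_2‖) / ln(‖r_2‖/‖r_1‖) = ln(1.396e-7/5.997e-4)/ln(5.997e-4/3.931e-2) = ln(0.000232783)/ln(0.0152557) ≈ 2.0000.
Then ‖r_4‖ ≈ ‖r_3‖·(‖r_3‖/‖r_2‖)^p = 1.396e-7·(0.000232783)^2.0000 = 1.396e-7·5.41879e-08 ≈ 7.565e-15.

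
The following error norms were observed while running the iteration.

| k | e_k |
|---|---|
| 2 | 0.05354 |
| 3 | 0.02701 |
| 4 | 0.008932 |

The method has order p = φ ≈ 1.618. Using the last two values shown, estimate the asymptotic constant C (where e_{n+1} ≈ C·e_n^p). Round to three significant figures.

C ≈ e_4 / e_3^1.618
  = 0.008932 / (0.02701)^1.618
  = 0.008932 / 0.00289872 ≈ 3.0814

3.08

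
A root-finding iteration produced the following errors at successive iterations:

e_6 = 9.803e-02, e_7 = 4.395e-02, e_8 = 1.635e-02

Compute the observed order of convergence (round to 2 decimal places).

1.23

p ≈ ln(e_8/e_7) / ln(e_7/e_6)
  = ln(1.635e-02/4.395e-02) / ln(4.395e-02/9.803e-02)
  = ln(0.372014) / ln(0.448332)
  = -0.98882 / -0.80222 ≈ 1.23260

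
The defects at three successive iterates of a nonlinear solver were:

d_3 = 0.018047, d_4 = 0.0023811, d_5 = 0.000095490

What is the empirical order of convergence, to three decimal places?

1.588

p ≈ ln(d_5/d_4) / ln(d_4/d_3)
  = ln(0.000095490/0.0023811) / ln(0.0023811/0.018047)
  = ln(0.0401033) / ln(0.131939)
  = -3.216297 / -2.025416 ≈ 1.587969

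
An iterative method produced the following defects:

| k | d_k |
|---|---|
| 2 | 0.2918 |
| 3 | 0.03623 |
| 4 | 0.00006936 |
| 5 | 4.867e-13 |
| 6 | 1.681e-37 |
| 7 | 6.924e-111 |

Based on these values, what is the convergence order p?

Consecutive ratios: d_7/d_6 = 6.924e-111/1.681e-37 = 4.11898e-74, d_6/d_5 = 1.681e-37/4.867e-13 = 3.45387e-25.
p ≈ ln(4.11898e-74)/ln(3.45387e-25) = -168.9757/-56.3251 ≈ 3.00.
So the convergence is cubic (order 3).

3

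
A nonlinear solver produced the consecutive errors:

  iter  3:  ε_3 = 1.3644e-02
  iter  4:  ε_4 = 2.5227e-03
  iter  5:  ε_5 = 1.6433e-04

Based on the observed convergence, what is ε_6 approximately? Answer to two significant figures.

First estimate the order: p ≈ ln(ε_5/ε_4) / ln(ε_4/ε_3) = ln(1.6433e-04/2.5227e-03)/ln(2.5227e-03/1.3644e-02) = ln(0.0651405)/ln(0.184894) ≈ 1.6180.
Then ε_6 ≈ ε_5·(ε_5/ε_4)^p = 1.6433e-04·(0.0651405)^1.6180 = 1.6433e-04·0.0120451 ≈ 1.979e-06.

2.0e-6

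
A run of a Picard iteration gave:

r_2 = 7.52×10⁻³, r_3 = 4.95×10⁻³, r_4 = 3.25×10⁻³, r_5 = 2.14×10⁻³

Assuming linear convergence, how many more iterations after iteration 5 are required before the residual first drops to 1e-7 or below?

24

Rate ρ ≈ r_5/r_4 = 2.14×10⁻³/3.25×10⁻³ = 0.6585.
After j more steps, r_{5+j} ≈ 2.14×10⁻³·ρ^j; need ρ^j ≤ 1e-7/2.14×10⁻³ = 4.6729e-05.
j ≥ ln(4.6729e-05)/ln(0.6585) = -9.9711/-0.41779 = 23.866.
So 24 more iterations are needed.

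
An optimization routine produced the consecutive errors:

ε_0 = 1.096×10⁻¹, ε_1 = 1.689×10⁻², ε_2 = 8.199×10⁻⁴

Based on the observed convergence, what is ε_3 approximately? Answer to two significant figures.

6.1e-6

First estimate the order: p ≈ ln(ε_2/ε_1) / ln(ε_1/ε_0) = ln(8.199×10⁻⁴/1.689×10⁻²)/ln(1.689×10⁻²/1.096×10⁻¹) = ln(0.0485435)/ln(0.154106) ≈ 1.6177.
Then ε_3 ≈ ε_2·(ε_2/ε_1)^p = 8.199×10⁻⁴·(0.0485435)^1.6177 = 8.199×10⁻⁴·0.00749125 ≈ 6.142e-06.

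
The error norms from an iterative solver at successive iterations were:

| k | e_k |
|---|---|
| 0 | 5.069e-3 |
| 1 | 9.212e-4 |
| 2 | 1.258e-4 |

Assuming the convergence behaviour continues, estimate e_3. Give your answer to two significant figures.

1.2e-5

First estimate the order: p ≈ ln(e_2/e_1) / ln(e_1/e_0) = ln(1.258e-4/9.212e-4)/ln(9.212e-4/5.069e-3) = ln(0.136561)/ln(0.181732) ≈ 1.1676.
Then e_3 ≈ e_2·(e_2/e_1)^p = 1.258e-4·(0.136561)^1.1676 = 1.258e-4·0.0978154 ≈ 1.231e-05.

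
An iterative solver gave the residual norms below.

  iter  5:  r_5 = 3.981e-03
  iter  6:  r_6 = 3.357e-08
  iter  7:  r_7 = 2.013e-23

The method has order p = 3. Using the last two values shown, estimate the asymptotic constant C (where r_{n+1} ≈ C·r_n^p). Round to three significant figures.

C ≈ r_7 / r_6^3
  = 2.013e-23 / (3.357e-08)^3
  = 2.013e-23 / 3.78315e-23 ≈ 0.5321

0.532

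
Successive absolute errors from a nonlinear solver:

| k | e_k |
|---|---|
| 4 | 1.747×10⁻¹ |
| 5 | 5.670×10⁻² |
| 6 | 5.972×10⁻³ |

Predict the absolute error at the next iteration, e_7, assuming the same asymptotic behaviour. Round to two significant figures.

First estimate the order: p ≈ ln(e_6/e_5) / ln(e_5/e_4) = ln(5.972×10⁻³/5.670×10⁻²)/ln(5.670×10⁻²/1.747×10⁻¹) = ln(0.105326)/ln(0.324556) ≈ 2.0001.
Then e_7 ≈ e_6·(e_6/e_5)^p = 5.972×10⁻³·(0.105326)^2.0001 = 5.972×10⁻³·0.0110911 ≈ 6.624e-05.

6.6e-5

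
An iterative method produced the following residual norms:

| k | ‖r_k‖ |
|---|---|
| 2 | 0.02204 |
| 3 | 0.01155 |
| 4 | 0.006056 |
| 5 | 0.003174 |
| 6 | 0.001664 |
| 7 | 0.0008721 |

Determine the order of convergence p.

1

Consecutive ratios: ‖r_7‖/‖r_6‖ = 0.0008721/0.001664 = 0.524099, ‖r_6‖/‖r_5‖ = 0.001664/0.003174 = 0.52426.
p ≈ ln(0.524099)/ln(0.52426) = -0.6461/-0.6458 ≈ 1.00.
So the convergence is linear (order 1).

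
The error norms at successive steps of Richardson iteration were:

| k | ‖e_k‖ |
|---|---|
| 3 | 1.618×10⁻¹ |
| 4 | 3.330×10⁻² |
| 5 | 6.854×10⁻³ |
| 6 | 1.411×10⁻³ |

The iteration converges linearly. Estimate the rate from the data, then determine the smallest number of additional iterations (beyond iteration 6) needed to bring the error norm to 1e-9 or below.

Rate ρ ≈ ‖e_6‖/‖e_5‖ = 1.411×10⁻³/6.854×10⁻³ = 0.2059.
After j more steps, ‖e_{6+j}‖ ≈ 1.411×10⁻³·ρ^j; need ρ^j ≤ 1e-9/1.411×10⁻³ = 7.08717e-07.
j ≥ ln(7.08717e-07)/ln(0.2059) = -14.1598/-1.58036 = 8.960.
So 9 more iterations are needed.

9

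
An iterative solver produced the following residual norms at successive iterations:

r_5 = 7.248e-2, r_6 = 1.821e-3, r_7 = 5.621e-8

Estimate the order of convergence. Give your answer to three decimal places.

2.819

p ≈ ln(r_7/r_6) / ln(r_6/r_5)
  = ln(5.621e-8/1.821e-3) / ln(1.821e-3/7.248e-2)
  = ln(3.08677e-05) / ln(0.0251242)
  = -10.385800 / -3.683924 ≈ 2.819222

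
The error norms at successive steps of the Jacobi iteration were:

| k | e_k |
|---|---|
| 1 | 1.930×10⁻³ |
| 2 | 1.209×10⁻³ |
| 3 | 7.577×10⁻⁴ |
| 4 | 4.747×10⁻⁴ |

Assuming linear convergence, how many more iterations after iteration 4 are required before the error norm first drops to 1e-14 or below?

53

Rate ρ ≈ e_4/e_3 = 4.747×10⁻⁴/7.577×10⁻⁴ = 0.6265.
After j more steps, e_{4+j} ≈ 4.747×10⁻⁴·ρ^j; need ρ^j ≤ 1e-14/4.747×10⁻⁴ = 2.10659e-11.
j ≥ ln(2.10659e-11)/ln(0.6265) = -24.5834/-0.46761 = 52.572.
So 53 more iterations are needed.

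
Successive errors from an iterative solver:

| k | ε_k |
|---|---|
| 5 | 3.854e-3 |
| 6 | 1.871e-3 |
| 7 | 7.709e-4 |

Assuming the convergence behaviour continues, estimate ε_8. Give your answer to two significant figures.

First estimate the order: p ≈ ln(ε_7/ε_6) / ln(ε_6/ε_5) = ln(7.709e-4/1.871e-3)/ln(1.871e-3/3.854e-3) = ln(0.412026)/ln(0.48547) ≈ 1.2270.
Then ε_8 ≈ ε_7·(ε_7/ε_6)^p = 7.709e-4·(0.412026)^1.2270 = 7.709e-4·0.336909 ≈ 0.0002597.

2.6e-4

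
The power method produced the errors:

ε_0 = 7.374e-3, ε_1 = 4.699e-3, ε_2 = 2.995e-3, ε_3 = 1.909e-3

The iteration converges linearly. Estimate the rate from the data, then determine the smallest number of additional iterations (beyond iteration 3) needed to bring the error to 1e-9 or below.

33

Rate ρ ≈ ε_3/ε_2 = 1.909e-3/2.995e-3 = 0.6374.
After j more steps, ε_{3+j} ≈ 1.909e-3·ρ^j; need ρ^j ≤ 1e-9/1.909e-3 = 5.23834e-07.
j ≥ ln(5.23834e-07)/ln(0.6374) = -14.4621/-0.45036 = 32.112.
So 33 more iterations are needed.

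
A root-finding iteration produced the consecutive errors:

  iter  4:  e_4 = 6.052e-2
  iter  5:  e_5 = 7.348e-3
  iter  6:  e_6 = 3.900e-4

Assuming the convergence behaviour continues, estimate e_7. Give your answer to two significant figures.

First estimate the order: p ≈ ln(e_6/e_5) / ln(e_5/e_4) = ln(3.900e-4/7.348e-3)/ln(7.348e-3/6.052e-2) = ln(0.0530757)/ln(0.121414) ≈ 1.3924.
Then e_7 ≈ e_6·(e_6/e_5)^p = 3.900e-4·(0.0530757)^1.3924 = 3.900e-4·0.0167705 ≈ 6.54e-06.

6.5e-6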